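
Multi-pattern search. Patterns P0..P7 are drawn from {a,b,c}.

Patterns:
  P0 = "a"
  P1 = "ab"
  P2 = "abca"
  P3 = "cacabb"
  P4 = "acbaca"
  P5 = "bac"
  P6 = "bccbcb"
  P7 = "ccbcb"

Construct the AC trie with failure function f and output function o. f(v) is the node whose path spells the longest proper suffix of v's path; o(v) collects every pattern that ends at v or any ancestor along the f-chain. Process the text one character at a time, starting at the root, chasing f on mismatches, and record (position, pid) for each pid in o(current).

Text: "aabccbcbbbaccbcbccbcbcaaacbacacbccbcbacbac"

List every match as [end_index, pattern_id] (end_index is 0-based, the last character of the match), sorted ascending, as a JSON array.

Construct AC machine:
Trie (insert patterns):
  n0 'ε': a→1 b→16 c→5
  n1 'a': b→2 c→11  [P0 ends]
  n2 'ab': c→3  [P1 ends]
  n3 'abc': a→4
  n4 'abca': ·  [P2 ends]
  n5 'c': a→6 c→24
  n6 'ca': c→7
  n7 'cac': a→8
  n8 'caca': b→9
  n9 'cacab': b→10
  n10 'cacabb': ·  [P3 ends]
  n11 'ac': b→12
  n12 'acb': a→13
  n13 'acba': c→14
  n14 'acbac': a→15
  n15 'acbaca': ·  [P4 ends]
  n16 'b': a→17 c→19
  n17 'ba': c→18
  n18 'bac': ·  [P5 ends]
  n19 'bc': c→20
  n20 'bcc': b→21
  n21 'bccb': c→22
  n22 'bccbc': b→23
  n23 'bccbcb': ·  [P6 ends]
  n24 'cc': b→25
  n25 'ccb': c→26
  n26 'ccbc': b→27
  n27 'ccbcb': ·  [P7 ends]

Failure links (BFS by depth):
  n1('a'): parent n0 fail=0; on 'a' 0 → fail=0;  out {0}∪∅={0}
  n5('c'): parent n0 fail=0; on 'c' 0 → fail=0;  out ∅∪∅=∅
  n16('b'): parent n0 fail=0; on 'b' 0 → fail=0;  out ∅∪∅=∅
  n2('ab'): parent n1 fail=0; on 'b' 0 → fail=16;  out {1}∪∅={1}
  n6('ca'): parent n5 fail=0; on 'a' 0 → fail=1;  out ∅∪{0}={0}
  n11('ac'): parent n1 fail=0; on 'c' 0 → fail=5;  out ∅∪∅=∅
  n17('ba'): parent n16 fail=0; on 'a' 0 → fail=1;  out ∅∪{0}={0}
  n19('bc'): parent n16 fail=0; on 'c' 0 → fail=5;  out ∅∪∅=∅
  n24('cc'): parent n5 fail=0; on 'c' 0 → fail=5;  out ∅∪∅=∅
  n3('abc'): parent n2 fail=16; on 'c' 16 → fail=19;  out ∅∪∅=∅
  n7('cac'): parent n6 fail=1; on 'c' 1 → fail=11;  out ∅∪∅=∅
  n12('acb'): parent n11 fail=5; on 'b' 5→0 → fail=16;  out ∅∪∅=∅
  n18('bac'): parent n17 fail=1; on 'c' 1 → fail=11;  out {5}∪∅={5}
  n20('bcc'): parent n19 fail=5; on 'c' 5 → fail=24;  out ∅∪∅=∅
  n25('ccb'): parent n24 fail=5; on 'b' 5→0 → fail=16;  out ∅∪∅=∅
  n4('abca'): parent n3 fail=19; on 'a' 19→5 → fail=6;  out {2}∪{0}={0,2}
  n8('caca'): parent n7 fail=11; on 'a' 11→5 → fail=6;  out ∅∪{0}={0}
  n13('acba'): parent n12 fail=16; on 'a' 16 → fail=17;  out ∅∪{0}={0}
  n21('bccb'): parent n20 fail=24; on 'b' 24 → fail=25;  out ∅∪∅=∅
  n26('ccbc'): parent n25 fail=16; on 'c' 16 → fail=19;  out ∅∪∅=∅
  n9('cacab'): parent n8 fail=6; on 'b' 6→1 → fail=2;  out ∅∪{1}={1}
  n14('acbac'): parent n13 fail=17; on 'c' 17 → fail=18;  out ∅∪{5}={5}
  n22('bccbc'): parent n21 fail=25; on 'c' 25 → fail=26;  out ∅∪∅=∅
  n27('ccbcb'): parent n26 fail=19; on 'b' 19→5→0 → fail=16;  out {7}∪∅={7}
  n10('cacabb'): parent n9 fail=2; on 'b' 2→16→0 → fail=16;  out {3}∪∅={3}
  n15('acbaca'): parent n14 fail=18; on 'a' 18→11→5 → fail=6;  out {4}∪{0}={0,4}
  n23('bccbcb'): parent n22 fail=26; on 'b' 26 → fail=27;  out {6}∪{7}={6,7}

Scan:
[0] read 'a'  n0⇒n1  → match P0@[0:0]
[1] read 'a'  n1⇒n1 ·f  → match P0@[1:1]
[2] read 'b'  n1⇒n2  → match P1@[1:2]
[3] read 'c'  n2⇒n3
[4] read 'c'  n3⇒n20 ·f
[5] read 'b'  n20⇒n21
[6] read 'c'  n21⇒n22
[7] read 'b'  n22⇒n23  → match P6@[2:7],P7@[3:7]
[8] read 'b'  n23⇒n16 ·f
[9] read 'b'  n16⇒n16 ·f
[10] read 'a'  n16⇒n17  → match P0@[10:10]
[11] read 'c'  n17⇒n18  → match P5@[9:11]
[12] read 'c'  n18⇒n24 ·f
[13] read 'b'  n24⇒n25
[14] read 'c'  n25⇒n26
[15] read 'b'  n26⇒n27  → match P7@[11:15]
[16] read 'c'  n27⇒n19 ·f
[17] read 'c'  n19⇒n20
[18] read 'b'  n20⇒n21
[19] read 'c'  n21⇒n22
[20] read 'b'  n22⇒n23  → match P6@[15:20],P7@[16:20]
[21] read 'c'  n23⇒n19 ·f
[22] read 'a'  n19⇒n6 ·f  → match P0@[22:22]
[23] read 'a'  n6⇒n1 ·f  → match P0@[23:23]
[24] read 'a'  n1⇒n1 ·f  → match P0@[24:24]
[25] read 'c'  n1⇒n11
[26] read 'b'  n11⇒n12
[27] read 'a'  n12⇒n13  → match P0@[27:27]
[28] read 'c'  n13⇒n14  → match P5@[26:28]
[29] read 'a'  n14⇒n15  → match P0@[29:29],P4@[24:29]
[30] read 'c'  n15⇒n7 ·f
[31] read 'b'  n7⇒n12 ·f
[32] read 'c'  n12⇒n19 ·f
[33] read 'c'  n19⇒n20
[34] read 'b'  n20⇒n21
[35] read 'c'  n21⇒n22
[36] read 'b'  n22⇒n23  → match P6@[31:36],P7@[32:36]
[37] read 'a'  n23⇒n17 ·f  → match P0@[37:37]
[38] read 'c'  n17⇒n18  → match P5@[36:38]
[39] read 'b'  n18⇒n12 ·f
[40] read 'a'  n12⇒n13  → match P0@[40:40]
[41] read 'c'  n13⇒n14  → match P5@[39:41]

Matches: [[0,0],[1,0],[2,1],[7,6],[7,7],[10,0],[11,5],[15,7],[20,6],[20,7],[22,0],[23,0],[24,0],[27,0],[28,5],[29,0],[29,4],[36,6],[36,7],[37,0],[38,5],[40,0],[41,5]]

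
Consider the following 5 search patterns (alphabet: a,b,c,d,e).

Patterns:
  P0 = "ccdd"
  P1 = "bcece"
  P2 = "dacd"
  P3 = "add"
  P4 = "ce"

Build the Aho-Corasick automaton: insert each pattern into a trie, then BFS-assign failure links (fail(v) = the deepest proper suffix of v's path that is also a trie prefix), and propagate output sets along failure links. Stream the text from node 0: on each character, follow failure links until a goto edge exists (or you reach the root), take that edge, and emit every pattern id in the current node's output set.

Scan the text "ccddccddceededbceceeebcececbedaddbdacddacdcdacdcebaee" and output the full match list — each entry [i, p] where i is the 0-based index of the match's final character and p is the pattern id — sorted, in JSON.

Build automaton:
Trie (insert patterns):
  0='ε' goto a→14 b→5 c→1 d→10
  1='c' goto c→2 e→17
  2='cc' goto d→3
  3='ccd' goto d→4
  4='ccdd' goto ·  [P0 ends]
  5='b' goto c→6
  6='bc' goto e→7
  7='bce' goto c→8
  8='bcec' goto e→9
  9='bcece' goto ·  [P1 ends]
  10='d' goto a→11
  11='da' goto c→12
  12='dac' goto d→13
  13='dacd' goto ·  [P2 ends]
  14='a' goto d→15
  15='ad' goto d→16
  16='add' goto ·  [P3 ends]
  17='ce' goto ·  [P4 ends]

Failure links (BFS by depth):
  n1('c'): parent n0 fail=0; on 'c' 0 → fail=0;  out ∅∪∅=∅
  n5('b'): parent n0 fail=0; on 'b' 0 → fail=0;  out ∅∪∅=∅
  n10('d'): parent n0 fail=0; on 'd' 0 → fail=0;  out ∅∪∅=∅
  n14('a'): parent n0 fail=0; on 'a' 0 → fail=0;  out ∅∪∅=∅
  n2('cc'): parent n1 fail=0; on 'c' 0 → fail=1;  out ∅∪∅=∅
  n6('bc'): parent n5 fail=0; on 'c' 0 → fail=1;  out ∅∪∅=∅
  n11('da'): parent n10 fail=0; on 'a' 0 → fail=14;  out ∅∪∅=∅
  n15('ad'): parent n14 fail=0; on 'd' 0 → fail=10;  out ∅∪∅=∅
  n17('ce'): parent n1 fail=0; on 'e' 0 → fail=0;  out {4}∪∅={4}
  n3('ccd'): parent n2 fail=1; on 'd' 1→0 → fail=10;  out ∅∪∅=∅
  n7('bce'): parent n6 fail=1; on 'e' 1 → fail=17;  out ∅∪{4}={4}
  n12('dac'): parent n11 fail=14; on 'c' 14→0 → fail=1;  out ∅∪∅=∅
  n16('add'): parent n15 fail=10; on 'd' 10→0 → fail=10;  out {3}∪∅={3}
  n4('ccdd'): parent n3 fail=10; on 'd' 10→0 → fail=10;  out {0}∪∅={0}
  n8('bcec'): parent n7 fail=17; on 'c' 17→0 → fail=1;  out ∅∪∅=∅
  n13('dacd'): parent n12 fail=1; on 'd' 1→0 → fail=10;  out {2}∪∅={2}
  n9('bcece'): parent n8 fail=1; on 'e' 1 → fail=17;  out {1}∪{4}={1,4}

Run:
i=0 'c': node 0→1
i=1 'c': node 1→2
i=2 'd': node 2→3
i=3 'd': node 3→4  ** P0@[0:3]
i=4 'c': node 4→1 (fail-walked)
i=5 'c': node 1→2
i=6 'd': node 2→3
i=7 'd': node 3→4  ** P0@[4:7]
i=8 'c': node 4→1 (fail-walked)
i=9 'e': node 1→17  ** P4@[8:9]
i=10 'e': node 17→0 (fail-walked)
i=11 'd': node 0→10
i=12 'e': node 10→0 (fail-walked)
i=13 'd': node 0→10
i=14 'b': node 10→5 (fail-walked)
i=15 'c': node 5→6
i=16 'e': node 6→7  ** P4@[15:16]
i=17 'c': node 7→8
i=18 'e': node 8→9  ** P1@[14:18],P4@[17:18]
i=19 'e': node 9→0 (fail-walked)
i=20 'e': node 0→0
i=21 'b': node 0→5
i=22 'c': node 5→6
i=23 'e': node 6→7  ** P4@[22:23]
i=24 'c': node 7→8
i=25 'e': node 8→9  ** P1@[21:25],P4@[24:25]
i=26 'c': node 9→1 (fail-walked)
i=27 'b': node 1→5 (fail-walked)
i=28 'e': node 5→0 (fail-walked)
i=29 'd': node 0→10
i=30 'a': node 10→11
i=31 'd': node 11→15 (fail-walked)
i=32 'd': node 15→16  ** P3@[30:32]
i=33 'b': node 16→5 (fail-walked)
i=34 'd': node 5→10 (fail-walked)
i=35 'a': node 10→11
i=36 'c': node 11→12
i=37 'd': node 12→13  ** P2@[34:37]
i=38 'd': node 13→10 (fail-walked)
i=39 'a': node 10→11
i=40 'c': node 11→12
i=41 'd': node 12→13  ** P2@[38:41]
i=42 'c': node 13→1 (fail-walked)
i=43 'd': node 1→10 (fail-walked)
i=44 'a': node 10→11
i=45 'c': node 11→12
i=46 'd': node 12→13  ** P2@[43:46]
i=47 'c': node 13→1 (fail-walked)
i=48 'e': node 1→17  ** P4@[47:48]
i=49 'b': node 17→5 (fail-walked)
i=50 'a': node 5→14 (fail-walked)
i=51 'e': node 14→0 (fail-walked)
i=52 'e': node 0→0

Result: [[3,0],[7,0],[9,4],[16,4],[18,1],[18,4],[23,4],[25,1],[25,4],[32,3],[37,2],[41,2],[46,2],[48,4]]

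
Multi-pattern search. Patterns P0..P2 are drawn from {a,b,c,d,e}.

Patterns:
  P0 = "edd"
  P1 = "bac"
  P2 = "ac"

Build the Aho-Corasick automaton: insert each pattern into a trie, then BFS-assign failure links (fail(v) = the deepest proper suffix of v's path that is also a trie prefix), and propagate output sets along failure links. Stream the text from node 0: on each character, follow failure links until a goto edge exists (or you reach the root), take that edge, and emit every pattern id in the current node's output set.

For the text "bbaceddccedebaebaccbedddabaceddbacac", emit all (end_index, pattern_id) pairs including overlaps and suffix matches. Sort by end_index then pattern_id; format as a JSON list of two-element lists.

Construct AC machine:
Trie nodes:
  0='ε' goto a→7 b→4 e→1
  1='e' goto d→2
  2='ed' goto d→3
  3='edd' goto ·  ←P0
  4='b' goto a→5
  5='ba' goto c→6
  6='bac' goto ·  ←P1
  7='a' goto c→8
  8='ac' goto ·  ←P2

BFS fail/out derivation:
  fail(1) 'e': from fail(0)=0 chase 'e': 0 ⇒ 0;  out=∅∪out(0)=∅
  fail(4) 'b': from fail(0)=0 chase 'b': 0 ⇒ 0;  out=∅∪out(0)=∅
  fail(7) 'a': from fail(0)=0 chase 'a': 0 ⇒ 0;  out=∅∪out(0)=∅
  fail(2) 'ed': from fail(1)=0 chase 'd': 0 ⇒ 0;  out=∅∪out(0)=∅
  fail(5) 'ba': from fail(4)=0 chase 'a': 0 ⇒ 7;  out=∅∪out(7)=∅
  fail(8) 'ac': from fail(7)=0 chase 'c': 0 ⇒ 0;  out={2}∪out(0)={2}
  fail(3) 'edd': from fail(2)=0 chase 'd': 0 ⇒ 0;  out={0}∪out(0)={0}
  fail(6) 'bac': from fail(5)=7 chase 'c': 7 ⇒ 8;  out={1}∪out(8)={1,2}

Run:
i=0 'b': node 0→4
i=1 'b': node 4→4 (fail-walked)
i=2 'a': node 4→5
i=3 'c': node 5→6  ** P1@[1:3],P2@[2:3]
i=4 'e': node 6→1 (fail-walked)
i=5 'd': node 1→2
i=6 'd': node 2→3  ** P0@[4:6]
i=7 'c': node 3→0 (fail-walked)
i=8 'c': node 0→0
i=9 'e': node 0→1
i=10 'd': node 1→2
i=11 'e': node 2→1 (fail-walked)
i=12 'b': node 1→4 (fail-walked)
i=13 'a': node 4→5
i=14 'e': node 5→1 (fail-walked)
i=15 'b': node 1→4 (fail-walked)
i=16 'a': node 4→5
i=17 'c': node 5→6  ** P1@[15:17],P2@[16:17]
i=18 'c': node 6→0 (fail-walked)
i=19 'b': node 0→4
i=20 'e': node 4→1 (fail-walked)
i=21 'd': node 1→2
i=22 'd': node 2→3  ** P0@[20:22]
i=23 'd': node 3→0 (fail-walked)
i=24 'a': node 0→7
i=25 'b': node 7→4 (fail-walked)
i=26 'a': node 4→5
i=27 'c': node 5→6  ** P1@[25:27],P2@[26:27]
i=28 'e': node 6→1 (fail-walked)
i=29 'd': node 1→2
i=30 'd': node 2→3  ** P0@[28:30]
i=31 'b': node 3→4 (fail-walked)
i=32 'a': node 4→5
i=33 'c': node 5→6  ** P1@[31:33],P2@[32:33]
i=34 'a': node 6→7 (fail-walked)
i=35 'c': node 7→8  ** P2@[34:35]

Result: [[3,1],[3,2],[6,0],[17,1],[17,2],[22,0],[27,1],[27,2],[30,0],[33,1],[33,2],[35,2]]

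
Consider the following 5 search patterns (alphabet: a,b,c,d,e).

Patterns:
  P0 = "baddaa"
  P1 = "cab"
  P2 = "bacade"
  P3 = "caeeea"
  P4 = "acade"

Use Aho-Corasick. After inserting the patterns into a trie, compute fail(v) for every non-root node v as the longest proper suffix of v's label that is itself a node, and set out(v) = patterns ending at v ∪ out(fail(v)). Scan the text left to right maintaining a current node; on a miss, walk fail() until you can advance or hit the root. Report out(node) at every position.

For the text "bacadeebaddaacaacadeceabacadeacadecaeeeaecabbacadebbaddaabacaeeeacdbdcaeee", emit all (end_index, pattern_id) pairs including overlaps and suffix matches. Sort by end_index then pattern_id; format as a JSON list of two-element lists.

Build automaton:
Trie nodes:
  n0 'ε': a→18 b→1 c→7
  n1 'b': a→2
  n2 'ba': c→10 d→3
  n3 'bad': d→4
  n4 'badd': a→5
  n5 'badda': a→6
  n6 'baddaa': ·  [P0 ends]
  n7 'c': a→8
  n8 'ca': b→9 e→14
  n9 'cab': ·  [P1 ends]
  n10 'bac': a→11
  n11 'baca': d→12
  n12 'bacad': e→13
  n13 'bacade': ·  [P2 ends]
  n14 'cae': e→15
  n15 'caee': e→16
  n16 'caeee': a→17
  n17 'caeeea': ·  [P3 ends]
  n18 'a': c→19
  n19 'ac': a→20
  n20 'aca': d→21
  n21 'acad': e→22
  n22 'acade': ·  [P4 ends]

BFS fail/out derivation:
  fail(1) 'b': from fail(0)=0 chase 'b': 0 ⇒ 0;  out=∅∪out(0)=∅
  fail(7) 'c': from fail(0)=0 chase 'c': 0 ⇒ 0;  out=∅∪out(0)=∅
  fail(18) 'a': from fail(0)=0 chase 'a': 0 ⇒ 0;  out=∅∪out(0)=∅
  fail(2) 'ba': from fail(1)=0 chase 'a': 0 ⇒ 18;  out=∅∪out(18)=∅
  fail(8) 'ca': from fail(7)=0 chase 'a': 0 ⇒ 18;  out=∅∪out(18)=∅
  fail(19) 'ac': from fail(18)=0 chase 'c': 0 ⇒ 7;  out=∅∪out(7)=∅
  fail(3) 'bad': from fail(2)=18 chase 'd': 18→0 ⇒ 0;  out=∅∪out(0)=∅
  fail(9) 'cab': from fail(8)=18 chase 'b': 18→0 ⇒ 1;  out={1}∪out(1)={1}
  fail(10) 'bac': from fail(2)=18 chase 'c': 18 ⇒ 19;  out=∅∪out(19)=∅
  fail(14) 'cae': from fail(8)=18 chase 'e': 18→0 ⇒ 0;  out=∅∪out(0)=∅
  fail(20) 'aca': from fail(19)=7 chase 'a': 7 ⇒ 8;  out=∅∪out(8)=∅
  fail(4) 'badd': from fail(3)=0 chase 'd': 0 ⇒ 0;  out=∅∪out(0)=∅
  fail(11) 'baca': from fail(10)=19 chase 'a': 19 ⇒ 20;  out=∅∪out(20)=∅
  fail(15) 'caee': from fail(14)=0 chase 'e': 0 ⇒ 0;  out=∅∪out(0)=∅
  fail(21) 'acad': from fail(20)=8 chase 'd': 8→18→0 ⇒ 0;  out=∅∪out(0)=∅
  fail(5) 'badda': from fail(4)=0 chase 'a': 0 ⇒ 18;  out=∅∪out(18)=∅
  fail(12) 'bacad': from fail(11)=20 chase 'd': 20 ⇒ 21;  out=∅∪out(21)=∅
  fail(16) 'caeee': from fail(15)=0 chase 'e': 0 ⇒ 0;  out=∅∪out(0)=∅
  fail(22) 'acade': from fail(21)=0 chase 'e': 0 ⇒ 0;  out={4}∪out(0)={4}
  fail(6) 'baddaa': from fail(5)=18 chase 'a': 18→0 ⇒ 18;  out={0}∪out(18)={0}
  fail(13) 'bacade': from fail(12)=21 chase 'e': 21 ⇒ 22;  out={2}∪out(22)={2,4}
  fail(17) 'caeeea': from fail(16)=0 chase 'a': 0 ⇒ 18;  out={3}∪out(18)={3}

Run:
[0] read 'b'  n0⇒n1
[1] read 'a'  n1⇒n2
[2] read 'c'  n2⇒n10
[3] read 'a'  n10⇒n11
[4] read 'd'  n11⇒n12
[5] read 'e'  n12⇒n13  emit P2@[0:5],P4@[1:5]
[6] read 'e'  n13⇒n0 (via fail)
[7] read 'b'  n0⇒n1
[8] read 'a'  n1⇒n2
[9] read 'd'  n2⇒n3
[10] read 'd'  n3⇒n4
[11] read 'a'  n4⇒n5
[12] read 'a'  n5⇒n6  emit P0@[7:12]
[13] read 'c'  n6⇒n19 (via fail)
[14] read 'a'  n19⇒n20
[15] read 'a'  n20⇒n18 (via fail)
[16] read 'c'  n18⇒n19
[17] read 'a'  n19⇒n20
[18] read 'd'  n20⇒n21
[19] read 'e'  n21⇒n22  emit P4@[15:19]
[20] read 'c'  n22⇒n7 (via fail)
[21] read 'e'  n7⇒n0 (via fail)
[22] read 'a'  n0⇒n18
[23] read 'b'  n18⇒n1 (via fail)
[24] read 'a'  n1⇒n2
[25] read 'c'  n2⇒n10
[26] read 'a'  n10⇒n11
[27] read 'd'  n11⇒n12
[28] read 'e'  n12⇒n13  emit P2@[23:28],P4@[24:28]
[29] read 'a'  n13⇒n18 (via fail)
[30] read 'c'  n18⇒n19
[31] read 'a'  n19⇒n20
[32] read 'd'  n20⇒n21
[33] read 'e'  n21⇒n22  emit P4@[29:33]
[34] read 'c'  n22⇒n7 (via fail)
[35] read 'a'  n7⇒n8
[36] read 'e'  n8⇒n14
[37] read 'e'  n14⇒n15
[38] read 'e'  n15⇒n16
[39] read 'a'  n16⇒n17  emit P3@[34:39]
[40] read 'e'  n17⇒n0 (via fail)
[41] read 'c'  n0⇒n7
[42] read 'a'  n7⇒n8
[43] read 'b'  n8⇒n9  emit P1@[41:43]
[44] read 'b'  n9⇒n1 (via fail)
[45] read 'a'  n1⇒n2
[46] read 'c'  n2⇒n10
[47] read 'a'  n10⇒n11
[48] read 'd'  n11⇒n12
[49] read 'e'  n12⇒n13  emit P2@[44:49],P4@[45:49]
[50] read 'b'  n13⇒n1 (via fail)
[51] read 'b'  n1⇒n1 (via fail)
[52] read 'a'  n1⇒n2
[53] read 'd'  n2⇒n3
[54] read 'd'  n3⇒n4
[55] read 'a'  n4⇒n5
[56] read 'a'  n5⇒n6  emit P0@[51:56]
[57] read 'b'  n6⇒n1 (via fail)
[58] read 'a'  n1⇒n2
[59] read 'c'  n2⇒n10
[60] read 'a'  n10⇒n11
[61] read 'e'  n11⇒n14 (via fail)
[62] read 'e'  n14⇒n15
[63] read 'e'  n15⇒n16
[64] read 'a'  n16⇒n17  emit P3@[59:64]
[65] read 'c'  n17⇒n19 (via fail)
[66] read 'd'  n19⇒n0 (via fail)
[67] read 'b'  n0⇒n1
[68] read 'd'  n1⇒n0 (via fail)
[69] read 'c'  n0⇒n7
[70] read 'a'  n7⇒n8
[71] read 'e'  n8⇒n14
[72] read 'e'  n14⇒n15
[73] read 'e'  n15⇒n16

All matches (sorted): [[5,2],[5,4],[12,0],[19,4],[28,2],[28,4],[33,4],[39,3],[43,1],[49,2],[49,4],[56,0],[64,3]]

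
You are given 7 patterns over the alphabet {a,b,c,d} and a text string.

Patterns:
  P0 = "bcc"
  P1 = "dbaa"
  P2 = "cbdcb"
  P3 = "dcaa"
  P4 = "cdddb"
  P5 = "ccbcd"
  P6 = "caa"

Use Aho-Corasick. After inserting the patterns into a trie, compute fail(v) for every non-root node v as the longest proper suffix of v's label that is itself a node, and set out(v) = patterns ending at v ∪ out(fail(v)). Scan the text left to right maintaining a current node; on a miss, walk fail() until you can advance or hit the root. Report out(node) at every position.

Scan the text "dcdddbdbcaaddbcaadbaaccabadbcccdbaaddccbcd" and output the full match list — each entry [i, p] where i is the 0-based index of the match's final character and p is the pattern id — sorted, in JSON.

Construct AC machine:
Trie nodes:
  n0 'ε': b→1 c→8 d→4
  n1 'b': c→2
  n2 'bc': c→3
  n3 'bcc': ·  [P0 ends]
  n4 'd': b→5 c→13
  n5 'db': a→6
  n6 'dba': a→7
  n7 'dbaa': ·  [P1 ends]
  n8 'c': a→24 b→9 c→20 d→16
  n9 'cb': d→10
  n10 'cbd': c→11
  n11 'cbdc': b→12
  n12 'cbdcb': ·  [P2 ends]
  n13 'dc': a→14
  n14 'dca': a→15
  n15 'dcaa': ·  [P3 ends]
  n16 'cd': d→17
  n17 'cdd': d→18
  n18 'cddd': b→19
  n19 'cdddb': ·  [P4 ends]
  n20 'cc': b→21
  n21 'ccb': c→22
  n22 'ccbc': d→23
  n23 'ccbcd': ·  [P5 ends]
  n24 'ca': a→25
  n25 'caa': ·  [P6 ends]

Failure links (BFS by depth):
  fail(1) 'b': from fail(0)=0 chase 'b': 0 ⇒ 0;  out=∅∪out(0)=∅
  fail(4) 'd': from fail(0)=0 chase 'd': 0 ⇒ 0;  out=∅∪out(0)=∅
  fail(8) 'c': from fail(0)=0 chase 'c': 0 ⇒ 0;  out=∅∪out(0)=∅
  fail(2) 'bc': from fail(1)=0 chase 'c': 0 ⇒ 8;  out=∅∪out(8)=∅
  fail(5) 'db': from fail(4)=0 chase 'b': 0 ⇒ 1;  out=∅∪out(1)=∅
  fail(9) 'cb': from fail(8)=0 chase 'b': 0 ⇒ 1;  out=∅∪out(1)=∅
  fail(13) 'dc': from fail(4)=0 chase 'c': 0 ⇒ 8;  out=∅∪out(8)=∅
  fail(16) 'cd': from fail(8)=0 chase 'd': 0 ⇒ 4;  out=∅∪out(4)=∅
  fail(20) 'cc': from fail(8)=0 chase 'c': 0 ⇒ 8;  out=∅∪out(8)=∅
  fail(24) 'ca': from fail(8)=0 chase 'a': 0 ⇒ 0;  out=∅∪out(0)=∅
  fail(3) 'bcc': from fail(2)=8 chase 'c': 8 ⇒ 20;  out={0}∪out(20)={0}
  fail(6) 'dba': from fail(5)=1 chase 'a': 1→0 ⇒ 0;  out=∅∪out(0)=∅
  fail(10) 'cbd': from fail(9)=1 chase 'd': 1→0 ⇒ 4;  out=∅∪out(4)=∅
  fail(14) 'dca': from fail(13)=8 chase 'a': 8 ⇒ 24;  out=∅∪out(24)=∅
  fail(17) 'cdd': from fail(16)=4 chase 'd': 4→0 ⇒ 4;  out=∅∪out(4)=∅
  fail(21) 'ccb': from fail(20)=8 chase 'b': 8 ⇒ 9;  out=∅∪out(9)=∅
  fail(25) 'caa': from fail(24)=0 chase 'a': 0 ⇒ 0;  out={6}∪out(0)={6}
  fail(7) 'dbaa': from fail(6)=0 chase 'a': 0 ⇒ 0;  out={1}∪out(0)={1}
  fail(11) 'cbdc': from fail(10)=4 chase 'c': 4 ⇒ 13;  out=∅∪out(13)=∅
  fail(15) 'dcaa': from fail(14)=24 chase 'a': 24 ⇒ 25;  out={3}∪out(25)={3,6}
  fail(18) 'cddd': from fail(17)=4 chase 'd': 4→0 ⇒ 4;  out=∅∪out(4)=∅
  fail(22) 'ccbc': from fail(21)=9 chase 'c': 9→1 ⇒ 2;  out=∅∪out(2)=∅
  fail(12) 'cbdcb': from fail(11)=13 chase 'b': 13→8 ⇒ 9;  out={2}∪out(9)={2}
  fail(19) 'cdddb': from fail(18)=4 chase 'b': 4 ⇒ 5;  out={4}∪out(5)={4}
  fail(23) 'ccbcd': from fail(22)=2 chase 'd': 2→8 ⇒ 16;  out={5}∪out(16)={5}

Scan:
[0] read 'd'  n0⇒n4
[1] read 'c'  n4⇒n13
[2] read 'd'  n13⇒n16 (fail-walked)
[3] read 'd'  n16⇒n17
[4] read 'd'  n17⇒n18
[5] read 'b'  n18⇒n19  → match P4@[1:5]
[6] read 'd'  n19⇒n4 (fail-walked)
[7] read 'b'  n4⇒n5
[8] read 'c'  n5⇒n2 (fail-walked)
[9] read 'a'  n2⇒n24 (fail-walked)
[10] read 'a'  n24⇒n25  → match P6@[8:10]
[11] read 'd'  n25⇒n4 (fail-walked)
[12] read 'd'  n4⇒n4 (fail-walked)
[13] read 'b'  n4⇒n5
[14] read 'c'  n5⇒n2 (fail-walked)
[15] read 'a'  n2⇒n24 (fail-walked)
[16] read 'a'  n24⇒n25  → match P6@[14:16]
[17] read 'd'  n25⇒n4 (fail-walked)
[18] read 'b'  n4⇒n5
[19] read 'a'  n5⇒n6
[20] read 'a'  n6⇒n7  → match P1@[17:20]
[21] read 'c'  n7⇒n8 (fail-walked)
[22] read 'c'  n8⇒n20
[23] read 'a'  n20⇒n24 (fail-walked)
[24] read 'b'  n24⇒n1 (fail-walked)
[25] read 'a'  n1⇒n0 (fail-walked)
[26] read 'd'  n0⇒n4
[27] read 'b'  n4⇒n5
[28] read 'c'  n5⇒n2 (fail-walked)
[29] read 'c'  n2⇒n3  → match P0@[27:29]
[30] read 'c'  n3⇒n20 (fail-walked)
[31] read 'd'  n20⇒n16 (fail-walked)
[32] read 'b'  n16⇒n5 (fail-walked)
[33] read 'a'  n5⇒n6
[34] read 'a'  n6⇒n7  → match P1@[31:34]
[35] read 'd'  n7⇒n4 (fail-walked)
[36] read 'd'  n4⇒n4 (fail-walked)
[37] read 'c'  n4⇒n13
[38] read 'c'  n13⇒n20 (fail-walked)
[39] read 'b'  n20⇒n21
[40] read 'c'  n21⇒n22
[41] read 'd'  n22⇒n23  → match P5@[37:41]

All matches (sorted): [[5,4],[10,6],[16,6],[20,1],[29,0],[34,1],[41,5]]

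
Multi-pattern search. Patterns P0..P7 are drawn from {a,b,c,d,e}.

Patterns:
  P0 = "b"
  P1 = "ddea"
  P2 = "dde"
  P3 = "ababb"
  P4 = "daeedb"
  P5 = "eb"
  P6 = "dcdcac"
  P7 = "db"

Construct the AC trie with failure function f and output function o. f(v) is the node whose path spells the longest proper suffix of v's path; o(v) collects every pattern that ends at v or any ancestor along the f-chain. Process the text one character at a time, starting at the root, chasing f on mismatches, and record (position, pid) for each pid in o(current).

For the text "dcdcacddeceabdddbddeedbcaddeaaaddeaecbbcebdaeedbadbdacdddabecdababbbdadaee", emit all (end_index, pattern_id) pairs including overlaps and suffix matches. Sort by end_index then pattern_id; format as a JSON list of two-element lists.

Build automaton:
Trie nodes:
  n0 'ε': a→6 b→1 d→2 e→16
  n1 'b': ·  ←P0
  n2 'd': a→11 b→23 c→18 d→3
  n3 'dd': e→4
  n4 'dde': a→5  ←P2
  n5 'ddea': ·  ←P1
  n6 'a': b→7
  n7 'ab': a→8
  n8 'aba': b→9
  n9 'abab': b→10
  n10 'ababb': ·  ←P3
  n11 'da': e→12
  n12 'dae': e→13
  n13 'daee': d→14
  n14 'daeed': b→15
  n15 'daeedb': ·  ←P4
  n16 'e': b→17
  n17 'eb': ·  ←P5
  n18 'dc': d→19
  n19 'dcd': c→20
  n20 'dcdc': a→21
  n21 'dcdca': c→22
  n22 'dcdcac': ·  ←P6
  n23 'db': ·  ←P7

Failure links (BFS by depth):
  fail(1) 'b': from fail(0)=0 chase 'b': 0 ⇒ 0;  out={0}∪out(0)={0}
  fail(2) 'd': from fail(0)=0 chase 'd': 0 ⇒ 0;  out=∅∪out(0)=∅
  fail(6) 'a': from fail(0)=0 chase 'a': 0 ⇒ 0;  out=∅∪out(0)=∅
  fail(16) 'e': from fail(0)=0 chase 'e': 0 ⇒ 0;  out=∅∪out(0)=∅
  fail(3) 'dd': from fail(2)=0 chase 'd': 0 ⇒ 2;  out=∅∪out(2)=∅
  fail(7) 'ab': from fail(6)=0 chase 'b': 0 ⇒ 1;  out=∅∪out(1)={0}
  fail(11) 'da': from fail(2)=0 chase 'a': 0 ⇒ 6;  out=∅∪out(6)=∅
  fail(17) 'eb': from fail(16)=0 chase 'b': 0 ⇒ 1;  out={5}∪out(1)={0,5}
  fail(18) 'dc': from fail(2)=0 chase 'c': 0 ⇒ 0;  out=∅∪out(0)=∅
  fail(23) 'db': from fail(2)=0 chase 'b': 0 ⇒ 1;  out={7}∪out(1)={0,7}
  fail(4) 'dde': from fail(3)=2 chase 'e': 2→0 ⇒ 16;  out={2}∪out(16)={2}
  fail(8) 'aba': from fail(7)=1 chase 'a': 1→0 ⇒ 6;  out=∅∪out(6)=∅
  fail(12) 'dae': from fail(11)=6 chase 'e': 6→0 ⇒ 16;  out=∅∪out(16)=∅
  fail(19) 'dcd': from fail(18)=0 chase 'd': 0 ⇒ 2;  out=∅∪out(2)=∅
  fail(5) 'ddea': from fail(4)=16 chase 'a': 16→0 ⇒ 6;  out={1}∪out(6)={1}
  fail(9) 'abab': from fail(8)=6 chase 'b': 6 ⇒ 7;  out=∅∪out(7)={0}
  fail(13) 'daee': from fail(12)=16 chase 'e': 16→0 ⇒ 16;  out=∅∪out(16)=∅
  fail(20) 'dcdc': from fail(19)=2 chase 'c': 2 ⇒ 18;  out=∅∪out(18)=∅
  fail(10) 'ababb': from fail(9)=7 chase 'b': 7→1→0 ⇒ 1;  out={3}∪out(1)={0,3}
  fail(14) 'daeed': from fail(13)=16 chase 'd': 16→0 ⇒ 2;  out=∅∪out(2)=∅
  fail(21) 'dcdca': from fail(20)=18 chase 'a': 18→0 ⇒ 6;  out=∅∪out(6)=∅
  fail(15) 'daeedb': from fail(14)=2 chase 'b': 2 ⇒ 23;  out={4}∪out(23)={0,4,7}
  fail(22) 'dcdcac': from fail(21)=6 chase 'c': 6→0 ⇒ 0;  out={6}∪out(0)={6}

Text stream:
i=0 'd': node 0→2
i=1 'c': node 2→18
i=2 'd': node 18→19
i=3 'c': node 19→20
i=4 'a': node 20→21
i=5 'c': node 21→22  ** P6@[0:5]
i=6 'd': node 22→2 ·f
i=7 'd': node 2→3
i=8 'e': node 3→4  ** P2@[6:8]
i=9 'c': node 4→0 ·f
i=10 'e': node 0→16
i=11 'a': node 16→6 ·f
i=12 'b': node 6→7  ** P0@[12:12]
i=13 'd': node 7→2 ·f
i=14 'd': node 2→3
i=15 'd': node 3→3 ·f
i=16 'b': node 3→23 ·f  ** P0@[16:16],P7@[15:16]
i=17 'd': node 23→2 ·f
i=18 'd': node 2→3
i=19 'e': node 3→4  ** P2@[17:19]
i=20 'e': node 4→16 ·f
i=21 'd': node 16→2 ·f
i=22 'b': node 2→23  ** P0@[22:22],P7@[21:22]
i=23 'c': node 23→0 ·f
i=24 'a': node 0→6
i=25 'd': node 6→2 ·f
i=26 'd': node 2→3
i=27 'e': node 3→4  ** P2@[25:27]
i=28 'a': node 4→5  ** P1@[25:28]
i=29 'a': node 5→6 ·f
i=30 'a': node 6→6 ·f
i=31 'd': node 6→2 ·f
i=32 'd': node 2→3
i=33 'e': node 3→4  ** P2@[31:33]
i=34 'a': node 4→5  ** P1@[31:34]
i=35 'e': node 5→16 ·f
i=36 'c': node 16→0 ·f
i=37 'b': node 0→1  ** P0@[37:37]
i=38 'b': node 1→1 ·f  ** P0@[38:38]
i=39 'c': node 1→0 ·f
i=40 'e': node 0→16
i=41 'b': node 16→17  ** P0@[41:41],P5@[40:41]
i=42 'd': node 17→2 ·f
i=43 'a': node 2→11
i=44 'e': node 11→12
i=45 'e': node 12→13
i=46 'd': node 13→14
i=47 'b': node 14→15  ** P0@[47:47],P4@[42:47],P7@[46:47]
i=48 'a': node 15→6 ·f
i=49 'd': node 6→2 ·f
i=50 'b': node 2→23  ** P0@[50:50],P7@[49:50]
i=51 'd': node 23→2 ·f
i=52 'a': node 2→11
i=53 'c': node 11→0 ·f
i=54 'd': node 0→2
i=55 'd': node 2→3
i=56 'd': node 3→3 ·f
i=57 'a': node 3→11 ·f
i=58 'b': node 11→7 ·f  ** P0@[58:58]
i=59 'e': node 7→16 ·f
i=60 'c': node 16→0 ·f
i=61 'd': node 0→2
i=62 'a': node 2→11
i=63 'b': node 11→7 ·f  ** P0@[63:63]
i=64 'a': node 7→8
i=65 'b': node 8→9  ** P0@[65:65]
i=66 'b': node 9→10  ** P0@[66:66],P3@[62:66]
i=67 'b': node 10→1 ·f  ** P0@[67:67]
i=68 'd': node 1→2 ·f
i=69 'a': node 2→11
i=70 'd': node 11→2 ·f
i=71 'a': node 2→11
i=72 'e': node 11→12
i=73 'e': node 12→13

Result: [[5,6],[8,2],[12,0],[16,0],[16,7],[19,2],[22,0],[22,7],[27,2],[28,1],[33,2],[34,1],[37,0],[38,0],[41,0],[41,5],[47,0],[47,4],[47,7],[50,0],[50,7],[58,0],[63,0],[65,0],[66,0],[66,3],[67,0]]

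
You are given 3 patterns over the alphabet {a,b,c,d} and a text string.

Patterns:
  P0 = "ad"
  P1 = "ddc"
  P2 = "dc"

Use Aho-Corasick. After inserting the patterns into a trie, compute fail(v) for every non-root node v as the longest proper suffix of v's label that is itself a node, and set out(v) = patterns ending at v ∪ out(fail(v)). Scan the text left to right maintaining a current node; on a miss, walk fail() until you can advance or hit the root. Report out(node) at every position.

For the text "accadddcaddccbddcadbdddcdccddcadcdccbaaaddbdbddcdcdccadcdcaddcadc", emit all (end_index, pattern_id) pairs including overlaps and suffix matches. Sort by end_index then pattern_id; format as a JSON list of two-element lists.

Build:
Trie (insert patterns):
  0='ε' goto a→1 d→3
  1='a' goto d→2
  2='ad' goto ·  [P0 ends]
  3='d' goto c→6 d→4
  4='dd' goto c→5
  5='ddc' goto ·  [P1 ends]
  6='dc' goto ·  [P2 ends]

BFS fail/out derivation:
  n1('a'): parent n0 fail=0; on 'a' 0 → fail=0;  out ∅∪∅=∅
  n3('d'): parent n0 fail=0; on 'd' 0 → fail=0;  out ∅∪∅=∅
  n2('ad'): parent n1 fail=0; on 'd' 0 → fail=3;  out {0}∪∅={0}
  n4('dd'): parent n3 fail=0; on 'd' 0 → fail=3;  out ∅∪∅=∅
  n6('dc'): parent n3 fail=0; on 'c' 0 → fail=0;  out {2}∪∅={2}
  n5('ddc'): parent n4 fail=3; on 'c' 3 → fail=6;  out {1}∪{2}={1,2}

Scan:
pos 0 'a': at 1
pos 1 'c': at 0 (fail-walked)
pos 2 'c': at 0
pos 3 'a': at 1
pos 4 'd': at 2  ** P0@[3:4]
pos 5 'd': at 4 (fail-walked)
pos 6 'd': at 4 (fail-walked)
pos 7 'c': at 5  ** P1@[5:7],P2@[6:7]
pos 8 'a': at 1 (fail-walked)
pos 9 'd': at 2  ** P0@[8:9]
pos 10 'd': at 4 (fail-walked)
pos 11 'c': at 5  ** P1@[9:11],P2@[10:11]
pos 12 'c': at 0 (fail-walked)
pos 13 'b': at 0
pos 14 'd': at 3
pos 15 'd': at 4
pos 16 'c': at 5  ** P1@[14:16],P2@[15:16]
pos 17 'a': at 1 (fail-walked)
pos 18 'd': at 2  ** P0@[17:18]
pos 19 'b': at 0 (fail-walked)
pos 20 'd': at 3
pos 21 'd': at 4
pos 22 'd': at 4 (fail-walked)
pos 23 'c': at 5  ** P1@[21:23],P2@[22:23]
pos 24 'd': at 3 (fail-walked)
pos 25 'c': at 6  ** P2@[24:25]
pos 26 'c': at 0 (fail-walked)
pos 27 'd': at 3
pos 28 'd': at 4
pos 29 'c': at 5  ** P1@[27:29],P2@[28:29]
pos 30 'a': at 1 (fail-walked)
pos 31 'd': at 2  ** P0@[30:31]
pos 32 'c': at 6 (fail-walked)  ** P2@[31:32]
pos 33 'd': at 3 (fail-walked)
pos 34 'c': at 6  ** P2@[33:34]
pos 35 'c': at 0 (fail-walked)
pos 36 'b': at 0
pos 37 'a': at 1
pos 38 'a': at 1 (fail-walked)
pos 39 'a': at 1 (fail-walked)
pos 40 'd': at 2  ** P0@[39:40]
pos 41 'd': at 4 (fail-walked)
pos 42 'b': at 0 (fail-walked)
pos 43 'd': at 3
pos 44 'b': at 0 (fail-walked)
pos 45 'd': at 3
pos 46 'd': at 4
pos 47 'c': at 5  ** P1@[45:47],P2@[46:47]
pos 48 'd': at 3 (fail-walked)
pos 49 'c': at 6  ** P2@[48:49]
pos 50 'd': at 3 (fail-walked)
pos 51 'c': at 6  ** P2@[50:51]
pos 52 'c': at 0 (fail-walked)
pos 53 'a': at 1
pos 54 'd': at 2  ** P0@[53:54]
pos 55 'c': at 6 (fail-walked)  ** P2@[54:55]
pos 56 'd': at 3 (fail-walked)
pos 57 'c': at 6  ** P2@[56:57]
pos 58 'a': at 1 (fail-walked)
pos 59 'd': at 2  ** P0@[58:59]
pos 60 'd': at 4 (fail-walked)
pos 61 'c': at 5  ** P1@[59:61],P2@[60:61]
pos 62 'a': at 1 (fail-walked)
pos 63 'd': at 2  ** P0@[62:63]
pos 64 'c': at 6 (fail-walked)  ** P2@[63:64]

All matches (sorted): [[4,0],[7,1],[7,2],[9,0],[11,1],[11,2],[16,1],[16,2],[18,0],[23,1],[23,2],[25,2],[29,1],[29,2],[31,0],[32,2],[34,2],[40,0],[47,1],[47,2],[49,2],[51,2],[54,0],[55,2],[57,2],[59,0],[61,1],[61,2],[63,0],[64,2]]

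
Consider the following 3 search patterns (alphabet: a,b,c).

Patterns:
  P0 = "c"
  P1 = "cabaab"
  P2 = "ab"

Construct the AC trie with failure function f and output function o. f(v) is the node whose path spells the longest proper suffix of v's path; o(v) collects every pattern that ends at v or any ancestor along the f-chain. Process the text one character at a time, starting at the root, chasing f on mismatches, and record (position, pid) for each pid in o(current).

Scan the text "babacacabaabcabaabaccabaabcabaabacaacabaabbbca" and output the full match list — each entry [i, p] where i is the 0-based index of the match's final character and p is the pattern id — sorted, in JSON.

Build automaton:
Trie (insert patterns):
  n0 'ε': a→7 c→1
  n1 'c': a→2  ←P0
  n2 'ca': b→3
  n3 'cab': a→4
  n4 'caba': a→5
  n5 'cabaa': b→6
  n6 'cabaab': ·  ←P1
  n7 'a': b→8
  n8 'ab': ·  ←P2

BFS fail/out derivation:
  n1('c'): parent n0 fail=0; on 'c' 0 → fail=0;  out {0}∪∅={0}
  n7('a'): parent n0 fail=0; on 'a' 0 → fail=0;  out ∅∪∅=∅
  n2('ca'): parent n1 fail=0; on 'a' 0 → fail=7;  out ∅∪∅=∅
  n8('ab'): parent n7 fail=0; on 'b' 0 → fail=0;  out {2}∪∅={2}
  n3('cab'): parent n2 fail=7; on 'b' 7 → fail=8;  out ∅∪{2}={2}
  n4('caba'): parent n3 fail=8; on 'a' 8→0 → fail=7;  out ∅∪∅=∅
  n5('cabaa'): parent n4 fail=7; on 'a' 7→0 → fail=7;  out ∅∪∅=∅
  n6('cabaab'): parent n5 fail=7; on 'b' 7 → fail=8;  out {1}∪{2}={1,2}

Scan:
i=0 'b': node 0→0
i=1 'a': node 0→7
i=2 'b': node 7→8  emit P2@[1:2]
i=3 'a': node 8→7 (via fail)
i=4 'c': node 7→1 (via fail)  emit P0@[4:4]
i=5 'a': node 1→2
i=6 'c': node 2→1 (via fail)  emit P0@[6:6]
i=7 'a': node 1→2
i=8 'b': node 2→3  emit P2@[7:8]
i=9 'a': node 3→4
i=10 'a': node 4→5
i=11 'b': node 5→6  emit P1@[6:11],P2@[10:11]
i=12 'c': node 6→1 (via fail)  emit P0@[12:12]
i=13 'a': node 1→2
i=14 'b': node 2→3  emit P2@[13:14]
i=15 'a': node 3→4
i=16 'a': node 4→5
i=17 'b': node 5→6  emit P1@[12:17],P2@[16:17]
i=18 'a': node 6→7 (via fail)
i=19 'c': node 7→1 (via fail)  emit P0@[19:19]
i=20 'c': node 1→1 (via fail)  emit P0@[20:20]
i=21 'a': node 1→2
i=22 'b': node 2→3  emit P2@[21:22]
i=23 'a': node 3→4
i=24 'a': node 4→5
i=25 'b': node 5→6  emit P1@[20:25],P2@[24:25]
i=26 'c': node 6→1 (via fail)  emit P0@[26:26]
i=27 'a': node 1→2
i=28 'b': node 2→3  emit P2@[27:28]
i=29 'a': node 3→4
i=30 'a': node 4→5
i=31 'b': node 5→6  emit P1@[26:31],P2@[30:31]
i=32 'a': node 6→7 (via fail)
i=33 'c': node 7→1 (via fail)  emit P0@[33:33]
i=34 'a': node 1→2
i=35 'a': node 2→7 (via fail)
i=36 'c': node 7→1 (via fail)  emit P0@[36:36]
i=37 'a': node 1→2
i=38 'b': node 2→3  emit P2@[37:38]
i=39 'a': node 3→4
i=40 'a': node 4→5
i=41 'b': node 5→6  emit P1@[36:41],P2@[40:41]
i=42 'b': node 6→0 (via fail)
i=43 'b': node 0→0
i=44 'c': node 0→1  emit P0@[44:44]
i=45 'a': node 1→2

Matches: [[2,2],[4,0],[6,0],[8,2],[11,1],[11,2],[12,0],[14,2],[17,1],[17,2],[19,0],[20,0],[22,2],[25,1],[25,2],[26,0],[28,2],[31,1],[31,2],[33,0],[36,0],[38,2],[41,1],[41,2],[44,0]]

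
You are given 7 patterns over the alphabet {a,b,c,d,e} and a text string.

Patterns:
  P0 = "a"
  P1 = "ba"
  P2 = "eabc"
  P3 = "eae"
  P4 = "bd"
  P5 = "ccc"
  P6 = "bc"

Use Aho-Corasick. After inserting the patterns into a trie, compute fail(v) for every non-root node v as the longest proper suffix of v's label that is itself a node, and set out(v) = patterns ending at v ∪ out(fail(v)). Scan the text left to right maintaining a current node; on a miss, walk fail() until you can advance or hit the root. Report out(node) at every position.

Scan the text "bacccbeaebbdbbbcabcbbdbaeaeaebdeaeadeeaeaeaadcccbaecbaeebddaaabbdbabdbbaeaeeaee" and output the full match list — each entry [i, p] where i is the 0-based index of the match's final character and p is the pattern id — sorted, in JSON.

Build automaton:
Trie nodes:
  0='ε' goto a→1 b→2 c→10 e→4
  1='a' goto ·  [P0 ends]
  2='b' goto a→3 c→13 d→9
  3='ba' goto ·  [P1 ends]
  4='e' goto a→5
  5='ea' goto b→6 e→8
  6='eab' goto c→7
  7='eabc' goto ·  [P2 ends]
  8='eae' goto ·  [P3 ends]
  9='bd' goto ·  [P4 ends]
  10='c' goto c→11
  11='cc' goto c→12
  12='ccc' goto ·  [P5 ends]
  13='bc' goto ·  [P6 ends]

BFS fail/out derivation:
  fail(1) 'a': from fail(0)=0 chase 'a': 0 ⇒ 0;  out={0}∪out(0)={0}
  fail(2) 'b': from fail(0)=0 chase 'b': 0 ⇒ 0;  out=∅∪out(0)=∅
  fail(4) 'e': from fail(0)=0 chase 'e': 0 ⇒ 0;  out=∅∪out(0)=∅
  fail(10) 'c': from fail(0)=0 chase 'c': 0 ⇒ 0;  out=∅∪out(0)=∅
  fail(3) 'ba': from fail(2)=0 chase 'a': 0 ⇒ 1;  out={1}∪out(1)={0,1}
  fail(5) 'ea': from fail(4)=0 chase 'a': 0 ⇒ 1;  out=∅∪out(1)={0}
  fail(9) 'bd': from fail(2)=0 chase 'd': 0 ⇒ 0;  out={4}∪out(0)={4}
  fail(11) 'cc': from fail(10)=0 chase 'c': 0 ⇒ 10;  out=∅∪out(10)=∅
  fail(13) 'bc': from fail(2)=0 chase 'c': 0 ⇒ 10;  out={6}∪out(10)={6}
  fail(6) 'eab': from fail(5)=1 chase 'b': 1→0 ⇒ 2;  out=∅∪out(2)=∅
  fail(8) 'eae': from fail(5)=1 chase 'e': 1→0 ⇒ 4;  out={3}∪out(4)={3}
  fail(12) 'ccc': from fail(11)=10 chase 'c': 10 ⇒ 11;  out={5}∪out(11)={5}
  fail(7) 'eabc': from fail(6)=2 chase 'c': 2 ⇒ 13;  out={2}∪out(13)={2,6}

Scan:
pos 0 'b': at 2
pos 1 'a': at 3  → match P0@[1:1],P1@[0:1]
pos 2 'c': at 10 ·f
pos 3 'c': at 11
pos 4 'c': at 12  → match P5@[2:4]
pos 5 'b': at 2 ·f
pos 6 'e': at 4 ·f
pos 7 'a': at 5  → match P0@[7:7]
pos 8 'e': at 8  → match P3@[6:8]
pos 9 'b': at 2 ·f
pos 10 'b': at 2 ·f
pos 11 'd': at 9  → match P4@[10:11]
pos 12 'b': at 2 ·f
pos 13 'b': at 2 ·f
pos 14 'b': at 2 ·f
pos 15 'c': at 13  → match P6@[14:15]
pos 16 'a': at 1 ·f  → match P0@[16:16]
pos 17 'b': at 2 ·f
pos 18 'c': at 13  → match P6@[17:18]
pos 19 'b': at 2 ·f
pos 20 'b': at 2 ·f
pos 21 'd': at 9  → match P4@[20:21]
pos 22 'b': at 2 ·f
pos 23 'a': at 3  → match P0@[23:23],P1@[22:23]
pos 24 'e': at 4 ·f
pos 25 'a': at 5  → match P0@[25:25]
pos 26 'e': at 8  → match P3@[24:26]
pos 27 'a': at 5 ·f  → match P0@[27:27]
pos 28 'e': at 8  → match P3@[26:28]
pos 29 'b': at 2 ·f
pos 30 'd': at 9  → match P4@[29:30]
pos 31 'e': at 4 ·f
pos 32 'a': at 5  → match P0@[32:32]
pos 33 'e': at 8  → match P3@[31:33]
pos 34 'a': at 5 ·f  → match P0@[34:34]
pos 35 'd': at 0 ·f
pos 36 'e': at 4
pos 37 'e': at 4 ·f
pos 38 'a': at 5  → match P0@[38:38]
pos 39 'e': at 8  → match P3@[37:39]
pos 40 'a': at 5 ·f  → match P0@[40:40]
pos 41 'e': at 8  → match P3@[39:41]
pos 42 'a': at 5 ·f  → match P0@[42:42]
pos 43 'a': at 1 ·f  → match P0@[43:43]
pos 44 'd': at 0 ·f
pos 45 'c': at 10
pos 46 'c': at 11
pos 47 'c': at 12  → match P5@[45:47]
pos 48 'b': at 2 ·f
pos 49 'a': at 3  → match P0@[49:49],P1@[48:49]
pos 50 'e': at 4 ·f
pos 51 'c': at 10 ·f
pos 52 'b': at 2 ·f
pos 53 'a': at 3  → match P0@[53:53],P1@[52:53]
pos 54 'e': at 4 ·f
pos 55 'e': at 4 ·f
pos 56 'b': at 2 ·f
pos 57 'd': at 9  → match P4@[56:57]
pos 58 'd': at 0 ·f
pos 59 'a': at 1  → match P0@[59:59]
pos 60 'a': at 1 ·f  → match P0@[60:60]
pos 61 'a': at 1 ·f  → match P0@[61:61]
pos 62 'b': at 2 ·f
pos 63 'b': at 2 ·f
pos 64 'd': at 9  → match P4@[63:64]
pos 65 'b': at 2 ·f
pos 66 'a': at 3  → match P0@[66:66],P1@[65:66]
pos 67 'b': at 2 ·f
pos 68 'd': at 9  → match P4@[67:68]
pos 69 'b': at 2 ·f
pos 70 'b': at 2 ·f
pos 71 'a': at 3  → match P0@[71:71],P1@[70:71]
pos 72 'e': at 4 ·f
pos 73 'a': at 5  → match P0@[73:73]
pos 74 'e': at 8  → match P3@[72:74]
pos 75 'e': at 4 ·f
pos 76 'a': at 5  → match P0@[76:76]
pos 77 'e': at 8  → match P3@[75:77]
pos 78 'e': at 4 ·f

Result: [[1,0],[1,1],[4,5],[7,0],[8,3],[11,4],[15,6],[16,0],[18,6],[21,4],[23,0],[23,1],[25,0],[26,3],[27,0],[28,3],[30,4],[32,0],[33,3],[34,0],[38,0],[39,3],[40,0],[41,3],[42,0],[43,0],[47,5],[49,0],[49,1],[53,0],[53,1],[57,4],[59,0],[60,0],[61,0],[64,4],[66,0],[66,1],[68,4],[71,0],[71,1],[73,0],[74,3],[76,0],[77,3]]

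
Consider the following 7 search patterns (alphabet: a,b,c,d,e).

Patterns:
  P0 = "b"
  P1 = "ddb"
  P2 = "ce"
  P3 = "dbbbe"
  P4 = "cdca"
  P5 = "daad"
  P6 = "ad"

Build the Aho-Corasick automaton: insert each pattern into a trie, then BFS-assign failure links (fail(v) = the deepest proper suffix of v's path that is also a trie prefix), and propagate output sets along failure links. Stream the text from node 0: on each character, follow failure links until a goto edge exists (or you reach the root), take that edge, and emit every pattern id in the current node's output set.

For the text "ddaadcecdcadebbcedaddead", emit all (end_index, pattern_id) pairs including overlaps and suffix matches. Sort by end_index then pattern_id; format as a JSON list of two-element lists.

Construct AC machine:
Trie (insert patterns):
  n0 'ε': a→17 b→1 c→5 d→2
  n1 'b': ·  ←P0
  n2 'd': a→14 b→7 d→3
  n3 'dd': b→4
  n4 'ddb': ·  ←P1
  n5 'c': d→11 e→6
  n6 'ce': ·  ←P2
  n7 'db': b→8
  n8 'dbb': b→9
  n9 'dbbb': e→10
  n10 'dbbbe': ·  ←P3
  n11 'cd': c→12
  n12 'cdc': a→13
  n13 'cdca': ·  ←P4
  n14 'da': a→15
  n15 'daa': d→16
  n16 'daad': ·  ←P5
  n17 'a': d→18
  n18 'ad': ·  ←P6

Failure links (BFS by depth):
  fail(1) 'b': from fail(0)=0 chase 'b': 0 ⇒ 0;  out={0}∪out(0)={0}
  fail(2) 'd': from fail(0)=0 chase 'd': 0 ⇒ 0;  out=∅∪out(0)=∅
  fail(5) 'c': from fail(0)=0 chase 'c': 0 ⇒ 0;  out=∅∪out(0)=∅
  fail(17) 'a': from fail(0)=0 chase 'a': 0 ⇒ 0;  out=∅∪out(0)=∅
  fail(3) 'dd': from fail(2)=0 chase 'd': 0 ⇒ 2;  out=∅∪out(2)=∅
  fail(6) 'ce': from fail(5)=0 chase 'e': 0 ⇒ 0;  out={2}∪out(0)={2}
  fail(7) 'db': from fail(2)=0 chase 'b': 0 ⇒ 1;  out=∅∪out(1)={0}
  fail(11) 'cd': from fail(5)=0 chase 'd': 0 ⇒ 2;  out=∅∪out(2)=∅
  fail(14) 'da': from fail(2)=0 chase 'a': 0 ⇒ 17;  out=∅∪out(17)=∅
  fail(18) 'ad': from fail(17)=0 chase 'd': 0 ⇒ 2;  out={6}∪out(2)={6}
  fail(4) 'ddb': from fail(3)=2 chase 'b': 2 ⇒ 7;  out={1}∪out(7)={0,1}
  fail(8) 'dbb': from fail(7)=1 chase 'b': 1→0 ⇒ 1;  out=∅∪out(1)={0}
  fail(12) 'cdc': from fail(11)=2 chase 'c': 2→0 ⇒ 5;  out=∅∪out(5)=∅
  fail(15) 'daa': from fail(14)=17 chase 'a': 17→0 ⇒ 17;  out=∅∪out(17)=∅
  fail(9) 'dbbb': from fail(8)=1 chase 'b': 1→0 ⇒ 1;  out=∅∪out(1)={0}
  fail(13) 'cdca': from fail(12)=5 chase 'a': 5→0 ⇒ 17;  out={4}∪out(17)={4}
  fail(16) 'daad': from fail(15)=17 chase 'd': 17 ⇒ 18;  out={5}∪out(18)={5,6}
  fail(10) 'dbbbe': from fail(9)=1 chase 'e': 1→0 ⇒ 0;  out={3}∪out(0)={3}

Text stream:
pos 0 'd': at 2
pos 1 'd': at 3
pos 2 'a': at 14 (via fail)
pos 3 'a': at 15
pos 4 'd': at 16  emit P5@[1:4],P6@[3:4]
pos 5 'c': at 5 (via fail)
pos 6 'e': at 6  emit P2@[5:6]
pos 7 'c': at 5 (via fail)
pos 8 'd': at 11
pos 9 'c': at 12
pos 10 'a': at 13  emit P4@[7:10]
pos 11 'd': at 18 (via fail)  emit P6@[10:11]
pos 12 'e': at 0 (via fail)
pos 13 'b': at 1  emit P0@[13:13]
pos 14 'b': at 1 (via fail)  emit P0@[14:14]
pos 15 'c': at 5 (via fail)
pos 16 'e': at 6  emit P2@[15:16]
pos 17 'd': at 2 (via fail)
pos 18 'a': at 14
pos 19 'd': at 18 (via fail)  emit P6@[18:19]
pos 20 'd': at 3 (via fail)
pos 21 'e': at 0 (via fail)
pos 22 'a': at 17
pos 23 'd': at 18  emit P6@[22:23]

All matches (sorted): [[4,5],[4,6],[6,2],[10,4],[11,6],[13,0],[14,0],[16,2],[19,6],[23,6]]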